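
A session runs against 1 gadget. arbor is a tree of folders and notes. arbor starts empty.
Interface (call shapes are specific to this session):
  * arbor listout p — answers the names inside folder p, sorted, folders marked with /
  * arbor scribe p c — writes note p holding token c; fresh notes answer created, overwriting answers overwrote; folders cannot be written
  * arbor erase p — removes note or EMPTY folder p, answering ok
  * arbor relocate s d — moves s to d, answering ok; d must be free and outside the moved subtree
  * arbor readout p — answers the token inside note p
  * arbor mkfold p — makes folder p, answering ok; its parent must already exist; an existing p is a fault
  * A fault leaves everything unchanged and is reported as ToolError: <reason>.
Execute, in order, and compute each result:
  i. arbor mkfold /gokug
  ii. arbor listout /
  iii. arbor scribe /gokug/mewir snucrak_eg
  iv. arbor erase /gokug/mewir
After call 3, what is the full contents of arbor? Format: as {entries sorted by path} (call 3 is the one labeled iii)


Answer: {gokug/, gokug/mewir=snucrak_eg}

Derivation:
# 1. arbor mkfold(p=/gokug) : ok
# 2. arbor listout(p=/) : [gokug/]
# 3. arbor scribe(p=/gokug/mewir, c=snucrak_eg) : created
# 4. arbor erase(p=/gokug/mewir) : ok


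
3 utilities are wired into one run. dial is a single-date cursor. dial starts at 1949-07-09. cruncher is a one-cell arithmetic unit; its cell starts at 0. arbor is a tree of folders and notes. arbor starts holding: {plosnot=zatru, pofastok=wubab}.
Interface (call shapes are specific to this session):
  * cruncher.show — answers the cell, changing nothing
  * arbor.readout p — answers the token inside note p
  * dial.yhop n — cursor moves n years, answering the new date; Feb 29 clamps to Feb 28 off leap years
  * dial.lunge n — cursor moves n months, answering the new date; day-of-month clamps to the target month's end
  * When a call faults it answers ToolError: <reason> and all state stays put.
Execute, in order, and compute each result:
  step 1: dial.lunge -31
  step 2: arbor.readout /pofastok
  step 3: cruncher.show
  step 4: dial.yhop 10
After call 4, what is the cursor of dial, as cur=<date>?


Answer: cur=1956-12-09

Derivation:
>>> lunge n: -31
:: 1946-12-09
>>> readout p: /pofastok
:: wubab
>>> show
:: 0
>>> yhop n: 10
:: 1956-12-09


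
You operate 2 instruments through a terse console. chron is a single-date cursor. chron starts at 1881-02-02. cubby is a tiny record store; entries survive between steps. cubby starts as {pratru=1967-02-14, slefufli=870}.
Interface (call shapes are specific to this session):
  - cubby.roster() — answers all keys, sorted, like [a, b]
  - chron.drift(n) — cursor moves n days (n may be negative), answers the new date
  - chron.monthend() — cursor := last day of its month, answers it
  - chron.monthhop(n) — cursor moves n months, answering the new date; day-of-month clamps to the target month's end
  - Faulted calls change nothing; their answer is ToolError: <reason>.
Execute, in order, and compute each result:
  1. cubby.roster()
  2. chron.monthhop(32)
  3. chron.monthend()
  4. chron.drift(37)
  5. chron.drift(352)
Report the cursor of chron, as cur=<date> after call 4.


Answer: cur=1883-12-07

Derivation:
CALL roster[]
RET  [pratru, slefufli]
CALL monthhop[n=32]
RET  1883-10-02
CALL monthend[]
RET  1883-10-31
CALL drift[n=37]
RET  1883-12-07
CALL drift[n=352]
RET  1884-11-23


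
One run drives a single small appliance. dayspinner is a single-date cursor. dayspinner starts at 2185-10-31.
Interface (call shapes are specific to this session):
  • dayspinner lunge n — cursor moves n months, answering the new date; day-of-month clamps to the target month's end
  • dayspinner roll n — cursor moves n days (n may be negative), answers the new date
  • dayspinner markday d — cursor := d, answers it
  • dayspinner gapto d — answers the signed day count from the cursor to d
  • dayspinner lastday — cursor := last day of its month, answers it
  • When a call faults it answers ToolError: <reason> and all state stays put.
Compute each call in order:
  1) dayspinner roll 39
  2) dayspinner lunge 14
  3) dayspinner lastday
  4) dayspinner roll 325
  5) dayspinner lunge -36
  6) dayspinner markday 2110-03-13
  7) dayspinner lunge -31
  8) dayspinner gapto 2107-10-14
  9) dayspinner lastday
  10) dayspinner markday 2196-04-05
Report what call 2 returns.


% dayspinner roll n→39
[out] 2185-12-09
% dayspinner lunge n→14
[out] 2187-02-09
% dayspinner lastday
[out] 2187-02-28
% dayspinner roll n→325
[out] 2188-01-19
% dayspinner lunge n→-36
[out] 2185-01-19
% dayspinner markday d→2110-03-13
[out] 2110-03-13
% dayspinner lunge n→-31
[out] 2107-08-13
% dayspinner gapto d→2107-10-14
[out] 62
% dayspinner lastday
[out] 2107-08-31
% dayspinner markday d→2196-04-05
[out] 2196-04-05

Answer: 2187-02-09


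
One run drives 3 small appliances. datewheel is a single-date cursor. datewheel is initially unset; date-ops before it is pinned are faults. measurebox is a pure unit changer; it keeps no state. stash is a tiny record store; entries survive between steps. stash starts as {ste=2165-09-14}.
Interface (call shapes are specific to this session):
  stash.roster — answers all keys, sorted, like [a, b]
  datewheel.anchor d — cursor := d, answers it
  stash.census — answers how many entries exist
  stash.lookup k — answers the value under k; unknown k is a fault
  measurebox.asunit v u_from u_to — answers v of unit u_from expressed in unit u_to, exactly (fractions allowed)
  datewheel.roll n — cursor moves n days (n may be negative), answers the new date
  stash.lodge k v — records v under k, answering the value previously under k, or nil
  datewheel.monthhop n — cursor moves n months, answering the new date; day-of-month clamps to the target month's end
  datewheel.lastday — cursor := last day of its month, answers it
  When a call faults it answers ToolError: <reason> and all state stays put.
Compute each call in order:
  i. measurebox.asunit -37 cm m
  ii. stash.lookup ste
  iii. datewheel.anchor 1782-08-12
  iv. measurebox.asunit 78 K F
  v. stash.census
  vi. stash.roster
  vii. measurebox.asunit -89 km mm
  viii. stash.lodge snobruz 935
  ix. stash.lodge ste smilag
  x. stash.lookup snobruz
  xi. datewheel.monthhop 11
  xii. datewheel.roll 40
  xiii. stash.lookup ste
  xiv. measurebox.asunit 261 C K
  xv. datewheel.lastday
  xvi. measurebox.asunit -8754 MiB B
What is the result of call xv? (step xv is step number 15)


;; measurebox.asunit(v: -37, u_from: cm, u_to: m) == -37/100
;; stash.lookup(k: ste) == 2165-09-14
;; datewheel.anchor(d: 1782-08-12) == 1782-08-12
;; measurebox.asunit(v: 78, u_from: K, u_to: F) == -31927/100
;; stash.census() == 1
;; stash.roster() == [ste]
;; measurebox.asunit(v: -89, u_from: km, u_to: mm) == -89000000
;; stash.lodge(k: snobruz, v: 935) == nil
;; stash.lodge(k: ste, v: smilag) == 2165-09-14
;; stash.lookup(k: snobruz) == 935
;; datewheel.monthhop(n: 11) == 1783-07-12
;; datewheel.roll(n: 40) == 1783-08-21
;; stash.lookup(k: ste) == smilag
;; measurebox.asunit(v: 261, u_from: C, u_to: K) == 10683/20
;; datewheel.lastday() == 1783-08-31
;; measurebox.asunit(v: -8754, u_from: MiB, u_to: B) == -9179234304

Answer: 1783-08-31


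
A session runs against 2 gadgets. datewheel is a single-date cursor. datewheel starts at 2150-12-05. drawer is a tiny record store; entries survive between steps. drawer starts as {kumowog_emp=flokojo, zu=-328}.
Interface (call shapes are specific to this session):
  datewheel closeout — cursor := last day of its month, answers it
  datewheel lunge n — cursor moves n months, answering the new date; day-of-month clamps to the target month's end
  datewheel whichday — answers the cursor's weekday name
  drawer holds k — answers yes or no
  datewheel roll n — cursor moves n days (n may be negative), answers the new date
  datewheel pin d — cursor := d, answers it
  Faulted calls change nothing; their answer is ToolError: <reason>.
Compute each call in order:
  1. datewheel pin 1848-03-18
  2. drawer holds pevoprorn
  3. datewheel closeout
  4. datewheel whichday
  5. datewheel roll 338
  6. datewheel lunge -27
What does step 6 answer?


CALL datewheel pin[d=1848-03-18]
RET  1848-03-18
CALL drawer holds[k=pevoprorn]
RET  no
CALL datewheel closeout[]
RET  1848-03-31
CALL datewheel whichday[]
RET  Friday
CALL datewheel roll[n=338]
RET  1849-03-04
CALL datewheel lunge[n=-27]
RET  1846-12-04

Answer: 1846-12-04


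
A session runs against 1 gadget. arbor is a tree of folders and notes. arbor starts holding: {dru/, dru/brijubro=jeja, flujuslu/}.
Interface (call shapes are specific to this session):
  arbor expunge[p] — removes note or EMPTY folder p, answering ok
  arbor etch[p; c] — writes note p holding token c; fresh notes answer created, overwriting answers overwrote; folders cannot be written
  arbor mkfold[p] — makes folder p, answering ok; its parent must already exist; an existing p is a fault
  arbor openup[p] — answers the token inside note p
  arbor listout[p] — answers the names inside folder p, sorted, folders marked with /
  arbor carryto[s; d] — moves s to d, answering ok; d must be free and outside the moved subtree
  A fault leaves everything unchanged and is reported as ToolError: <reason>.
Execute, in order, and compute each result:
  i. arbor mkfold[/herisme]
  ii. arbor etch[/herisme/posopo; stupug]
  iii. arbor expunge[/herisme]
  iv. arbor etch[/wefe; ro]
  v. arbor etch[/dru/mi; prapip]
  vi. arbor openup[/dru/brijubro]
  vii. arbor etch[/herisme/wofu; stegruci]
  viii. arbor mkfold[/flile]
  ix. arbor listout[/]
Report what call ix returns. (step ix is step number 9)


·→ arbor mkfold(p→/herisme)
·← ok
·→ arbor etch(p→/herisme/posopo, c→stupug)
·← created
·→ arbor expunge(p→/herisme)
·← ToolError: not empty
·→ arbor etch(p→/wefe, c→ro)
·← created
·→ arbor etch(p→/dru/mi, c→prapip)
·← created
·→ arbor openup(p→/dru/brijubro)
·← jeja
·→ arbor etch(p→/herisme/wofu, c→stegruci)
·← created
·→ arbor mkfold(p→/flile)
·← ok
·→ arbor listout(p→/)
·← [dru/, flile/, flujuslu/, herisme/, wefe]

Answer: [dru/, flile/, flujuslu/, herisme/, wefe]


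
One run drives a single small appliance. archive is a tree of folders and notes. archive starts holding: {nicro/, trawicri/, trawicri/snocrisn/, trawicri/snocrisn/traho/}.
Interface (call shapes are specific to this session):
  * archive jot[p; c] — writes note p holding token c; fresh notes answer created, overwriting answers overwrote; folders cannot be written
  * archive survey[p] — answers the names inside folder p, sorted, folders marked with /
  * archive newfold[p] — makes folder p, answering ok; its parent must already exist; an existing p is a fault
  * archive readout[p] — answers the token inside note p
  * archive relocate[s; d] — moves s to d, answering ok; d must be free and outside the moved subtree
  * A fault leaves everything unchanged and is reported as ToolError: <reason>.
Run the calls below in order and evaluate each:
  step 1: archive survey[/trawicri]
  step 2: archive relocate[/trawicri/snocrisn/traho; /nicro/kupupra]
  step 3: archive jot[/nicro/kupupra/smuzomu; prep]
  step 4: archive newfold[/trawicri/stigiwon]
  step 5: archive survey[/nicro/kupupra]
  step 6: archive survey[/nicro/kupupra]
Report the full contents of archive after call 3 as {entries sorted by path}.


[in] archive survey p→/trawicri
:: [snocrisn/]
[in] archive relocate s→/trawicri/snocrisn/traho d→/nicro/kupupra
:: ok
[in] archive jot p→/nicro/kupupra/smuzomu c→prep
:: created
[in] archive newfold p→/trawicri/stigiwon
:: ok
[in] archive survey p→/nicro/kupupra
:: [smuzomu]
[in] archive survey p→/nicro/kupupra
:: [smuzomu]

Answer: {nicro/, nicro/kupupra/, nicro/kupupra/smuzomu=prep, trawicri/, trawicri/snocrisn/}


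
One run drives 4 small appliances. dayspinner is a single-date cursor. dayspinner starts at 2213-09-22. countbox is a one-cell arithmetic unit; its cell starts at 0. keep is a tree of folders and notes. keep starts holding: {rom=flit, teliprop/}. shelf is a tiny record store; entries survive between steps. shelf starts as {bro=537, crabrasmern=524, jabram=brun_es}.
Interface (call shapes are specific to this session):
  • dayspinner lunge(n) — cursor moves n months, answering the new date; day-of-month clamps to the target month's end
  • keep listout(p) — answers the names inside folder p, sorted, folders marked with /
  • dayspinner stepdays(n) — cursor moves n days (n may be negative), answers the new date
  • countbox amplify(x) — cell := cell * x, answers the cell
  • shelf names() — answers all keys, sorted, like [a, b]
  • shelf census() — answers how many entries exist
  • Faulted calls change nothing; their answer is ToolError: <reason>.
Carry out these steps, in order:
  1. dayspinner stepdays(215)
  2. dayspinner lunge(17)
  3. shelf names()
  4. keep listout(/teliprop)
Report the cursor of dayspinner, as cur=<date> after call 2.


·→ dayspinner stepdays(n: 215)
·← 2214-04-25
·→ dayspinner lunge(n: 17)
·← 2215-09-25
·→ shelf names()
·← [bro, crabrasmern, jabram]
·→ keep listout(p: /teliprop)
·← []

Answer: cur=2215-09-25


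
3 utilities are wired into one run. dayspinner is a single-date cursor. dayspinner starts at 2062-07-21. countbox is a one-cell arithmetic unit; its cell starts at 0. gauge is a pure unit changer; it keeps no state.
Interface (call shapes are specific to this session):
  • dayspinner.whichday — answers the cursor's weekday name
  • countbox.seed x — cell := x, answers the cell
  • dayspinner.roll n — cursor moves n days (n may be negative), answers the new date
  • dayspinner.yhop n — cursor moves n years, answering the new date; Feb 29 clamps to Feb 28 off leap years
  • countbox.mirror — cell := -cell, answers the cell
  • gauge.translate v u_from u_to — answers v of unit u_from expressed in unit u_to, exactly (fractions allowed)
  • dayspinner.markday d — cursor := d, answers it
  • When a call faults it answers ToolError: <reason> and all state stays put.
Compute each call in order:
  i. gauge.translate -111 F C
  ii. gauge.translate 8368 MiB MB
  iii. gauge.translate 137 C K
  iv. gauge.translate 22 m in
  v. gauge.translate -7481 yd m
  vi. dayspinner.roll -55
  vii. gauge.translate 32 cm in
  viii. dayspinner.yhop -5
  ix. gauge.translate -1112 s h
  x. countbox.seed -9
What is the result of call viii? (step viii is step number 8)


! translate(-111, F, C) => -715/9
! translate(8368, MiB, MB) => 137101312/15625
! translate(137, C, K) => 8203/20
! translate(22, m, in) => 110000/127
! translate(-7481, yd, m) => -8550783/1250
! roll(-55) => 2062-05-27
! translate(32, cm, in) => 1600/127
! yhop(-5) => 2057-05-27
! translate(-1112, s, h) => -139/450
! seed(-9) => -9

Answer: 2057-05-27


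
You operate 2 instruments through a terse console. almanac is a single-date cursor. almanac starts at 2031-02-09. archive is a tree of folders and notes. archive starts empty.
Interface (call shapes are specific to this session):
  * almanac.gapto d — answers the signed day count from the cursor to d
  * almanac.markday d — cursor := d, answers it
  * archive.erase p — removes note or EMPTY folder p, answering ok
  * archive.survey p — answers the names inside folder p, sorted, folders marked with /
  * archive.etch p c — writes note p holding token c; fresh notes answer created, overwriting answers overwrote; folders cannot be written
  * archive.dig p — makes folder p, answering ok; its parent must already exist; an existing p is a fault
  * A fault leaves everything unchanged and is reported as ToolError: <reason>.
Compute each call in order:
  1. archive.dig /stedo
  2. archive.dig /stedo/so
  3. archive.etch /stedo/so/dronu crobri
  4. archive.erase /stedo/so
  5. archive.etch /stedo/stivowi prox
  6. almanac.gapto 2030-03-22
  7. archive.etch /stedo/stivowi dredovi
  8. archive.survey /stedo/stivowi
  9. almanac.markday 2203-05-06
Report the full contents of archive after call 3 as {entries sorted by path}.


Answer: {stedo/, stedo/so/, stedo/so/dronu=crobri}

Derivation:
! 1. archive.dig(p→/stedo) -> ok
! 2. archive.dig(p→/stedo/so) -> ok
! 3. archive.etch(p→/stedo/so/dronu, c→crobri) -> created
! 4. archive.erase(p→/stedo/so) -> ToolError: not empty
! 5. archive.etch(p→/stedo/stivowi, c→prox) -> created
! 6. almanac.gapto(d→2030-03-22) -> -324
! 7. archive.etch(p→/stedo/stivowi, c→dredovi) -> overwrote
! 8. archive.survey(p→/stedo/stivowi) -> ToolError: not a directory
! 9. almanac.markday(d→2203-05-06) -> 2203-05-06


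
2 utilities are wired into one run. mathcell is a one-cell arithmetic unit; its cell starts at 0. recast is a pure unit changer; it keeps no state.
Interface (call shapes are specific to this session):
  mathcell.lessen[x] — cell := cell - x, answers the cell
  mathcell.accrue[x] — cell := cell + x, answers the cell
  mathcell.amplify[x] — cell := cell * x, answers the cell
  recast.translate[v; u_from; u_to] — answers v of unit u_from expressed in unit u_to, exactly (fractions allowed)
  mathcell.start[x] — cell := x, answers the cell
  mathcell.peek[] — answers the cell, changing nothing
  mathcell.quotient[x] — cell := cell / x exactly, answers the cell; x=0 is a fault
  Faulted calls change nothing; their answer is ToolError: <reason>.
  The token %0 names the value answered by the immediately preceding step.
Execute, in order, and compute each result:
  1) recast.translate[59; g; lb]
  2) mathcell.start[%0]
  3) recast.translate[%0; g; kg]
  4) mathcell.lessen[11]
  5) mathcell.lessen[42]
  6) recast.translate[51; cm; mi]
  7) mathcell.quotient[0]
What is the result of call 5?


Answer: -2398139561/45359237

Derivation:
% 1. recast.translate(59, g, lb) ~> 5900000/45359237
% 2. mathcell.start(%0) ~> 5900000/45359237
% 3. recast.translate(%0, g, kg) ~> 5900/45359237
% 4. mathcell.lessen(11) ~> -493051607/45359237
% 5. mathcell.lessen(42) ~> -2398139561/45359237
% 6. recast.translate(51, cm, mi) ~> 85/268224
% 7. mathcell.quotient(0) ~> ToolError: division by zero


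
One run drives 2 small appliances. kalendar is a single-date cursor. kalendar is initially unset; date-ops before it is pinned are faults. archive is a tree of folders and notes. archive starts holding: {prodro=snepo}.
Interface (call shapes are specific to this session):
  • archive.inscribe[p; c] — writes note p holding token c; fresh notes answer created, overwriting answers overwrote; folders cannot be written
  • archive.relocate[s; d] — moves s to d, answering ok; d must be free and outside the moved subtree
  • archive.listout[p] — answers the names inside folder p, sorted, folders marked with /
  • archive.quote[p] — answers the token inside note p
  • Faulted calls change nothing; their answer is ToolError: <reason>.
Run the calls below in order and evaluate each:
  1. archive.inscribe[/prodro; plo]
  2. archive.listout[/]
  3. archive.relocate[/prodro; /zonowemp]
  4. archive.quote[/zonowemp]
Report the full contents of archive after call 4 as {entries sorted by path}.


% archive.inscribe(p→/prodro, c→plo) => overwrote
% archive.listout(p→/) => [prodro]
% archive.relocate(s→/prodro, d→/zonowemp) => ok
% archive.quote(p→/zonowemp) => plo

Answer: {zonowemp=plo}


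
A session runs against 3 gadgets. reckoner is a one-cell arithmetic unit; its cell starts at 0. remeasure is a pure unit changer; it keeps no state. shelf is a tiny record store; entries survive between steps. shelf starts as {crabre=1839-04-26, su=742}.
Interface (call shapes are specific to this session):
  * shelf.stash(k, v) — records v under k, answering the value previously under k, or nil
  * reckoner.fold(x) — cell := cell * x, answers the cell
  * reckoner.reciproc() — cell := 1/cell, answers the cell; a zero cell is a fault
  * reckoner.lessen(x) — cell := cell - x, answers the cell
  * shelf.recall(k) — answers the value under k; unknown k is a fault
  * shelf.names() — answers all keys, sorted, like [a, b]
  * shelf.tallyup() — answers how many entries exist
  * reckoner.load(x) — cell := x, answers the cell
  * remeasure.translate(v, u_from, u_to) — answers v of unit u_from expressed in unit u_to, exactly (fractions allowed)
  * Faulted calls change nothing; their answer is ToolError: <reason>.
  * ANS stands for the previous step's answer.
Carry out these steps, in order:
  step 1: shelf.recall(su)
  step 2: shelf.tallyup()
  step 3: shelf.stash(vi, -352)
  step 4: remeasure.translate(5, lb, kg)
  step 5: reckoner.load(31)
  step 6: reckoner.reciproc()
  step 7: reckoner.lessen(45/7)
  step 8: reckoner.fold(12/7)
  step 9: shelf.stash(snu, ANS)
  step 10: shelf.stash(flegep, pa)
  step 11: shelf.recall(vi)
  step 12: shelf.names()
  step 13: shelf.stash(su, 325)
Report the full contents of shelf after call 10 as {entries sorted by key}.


Answer: {crabre=1839-04-26, flegep=pa, snu=-16656/1519, su=742, vi=-352}

Derivation:
% shelf.recall k: su
:: 742
% shelf.tallyup
:: 2
% shelf.stash k: vi v: -352
:: nil
% remeasure.translate v: 5 u_from: lb u_to: kg
:: 45359237/20000000
% reckoner.load x: 31
:: 31
% reckoner.reciproc
:: 1/31
% reckoner.lessen x: 45/7
:: -1388/217
% reckoner.fold x: 12/7
:: -16656/1519
% shelf.stash k: snu v: ANS
:: nil
% shelf.stash k: flegep v: pa
:: nil
% shelf.recall k: vi
:: -352
% shelf.names
:: [crabre, flegep, snu, su, vi]
% shelf.stash k: su v: 325
:: 742


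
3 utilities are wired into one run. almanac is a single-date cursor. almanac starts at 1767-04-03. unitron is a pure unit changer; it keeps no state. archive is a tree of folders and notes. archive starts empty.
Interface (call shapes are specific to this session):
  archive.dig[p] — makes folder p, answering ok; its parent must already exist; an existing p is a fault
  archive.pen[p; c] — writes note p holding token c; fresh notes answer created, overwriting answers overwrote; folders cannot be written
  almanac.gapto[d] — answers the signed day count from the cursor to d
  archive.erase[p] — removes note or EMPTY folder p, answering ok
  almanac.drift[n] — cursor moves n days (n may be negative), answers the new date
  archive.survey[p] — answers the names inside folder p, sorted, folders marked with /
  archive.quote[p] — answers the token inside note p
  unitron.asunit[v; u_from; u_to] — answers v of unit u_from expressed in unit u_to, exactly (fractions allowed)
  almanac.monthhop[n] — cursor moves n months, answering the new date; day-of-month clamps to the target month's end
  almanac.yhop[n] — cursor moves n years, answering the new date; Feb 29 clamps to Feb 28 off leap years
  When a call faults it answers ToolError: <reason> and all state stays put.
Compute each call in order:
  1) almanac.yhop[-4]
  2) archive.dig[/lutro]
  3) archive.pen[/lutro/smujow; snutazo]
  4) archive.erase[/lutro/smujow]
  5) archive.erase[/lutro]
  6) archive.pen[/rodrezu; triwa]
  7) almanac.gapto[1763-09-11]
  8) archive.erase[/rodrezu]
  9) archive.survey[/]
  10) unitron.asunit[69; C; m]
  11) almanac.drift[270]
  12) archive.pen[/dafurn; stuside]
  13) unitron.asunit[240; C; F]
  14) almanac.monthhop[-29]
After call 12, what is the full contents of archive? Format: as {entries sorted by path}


·→ almanac.yhop(n→-4)
·← 1763-04-03
·→ archive.dig(p→/lutro)
·← ok
·→ archive.pen(p→/lutro/smujow, c→snutazo)
·← created
·→ archive.erase(p→/lutro/smujow)
·← ok
·→ archive.erase(p→/lutro)
·← ok
·→ archive.pen(p→/rodrezu, c→triwa)
·← created
·→ almanac.gapto(d→1763-09-11)
·← 161
·→ archive.erase(p→/rodrezu)
·← ok
·→ archive.survey(p→/)
·← []
·→ unitron.asunit(v→69, u_from→C, u_to→m)
·← ToolError: incompatible units
·→ almanac.drift(n→270)
·← 1763-12-29
·→ archive.pen(p→/dafurn, c→stuside)
·← created
·→ unitron.asunit(v→240, u_from→C, u_to→F)
·← 464
·→ almanac.monthhop(n→-29)
·← 1761-07-29

Answer: {dafurn=stuside}


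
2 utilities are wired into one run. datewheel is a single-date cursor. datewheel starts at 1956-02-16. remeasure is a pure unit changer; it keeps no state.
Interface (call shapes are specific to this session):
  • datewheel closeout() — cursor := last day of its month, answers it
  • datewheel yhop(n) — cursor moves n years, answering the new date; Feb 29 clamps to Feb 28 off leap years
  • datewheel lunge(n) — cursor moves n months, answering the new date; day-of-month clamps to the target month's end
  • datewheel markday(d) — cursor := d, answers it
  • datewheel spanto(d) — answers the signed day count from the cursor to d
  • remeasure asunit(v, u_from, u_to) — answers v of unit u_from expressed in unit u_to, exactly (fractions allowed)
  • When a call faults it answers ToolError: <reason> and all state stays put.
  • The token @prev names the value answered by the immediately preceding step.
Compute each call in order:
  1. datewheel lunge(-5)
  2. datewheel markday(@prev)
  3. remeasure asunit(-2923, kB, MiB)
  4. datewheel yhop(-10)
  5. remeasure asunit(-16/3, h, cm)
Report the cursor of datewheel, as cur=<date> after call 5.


Invoking datewheel lunge passing n='-5', and see 1955-09-16.
I try datewheel markday passing d='@prev': 1955-09-16.
Next I call remeasure asunit passing v='-2923', u_from='kB', u_to='MiB', and get -365375/131072.
I invoke datewheel yhop passing n='-10', and see 1945-09-16.
I try remeasure asunit passing v='-16/3', u_from='h', u_to='cm', yielding ToolError: incompatible units.

Answer: cur=1945-09-16


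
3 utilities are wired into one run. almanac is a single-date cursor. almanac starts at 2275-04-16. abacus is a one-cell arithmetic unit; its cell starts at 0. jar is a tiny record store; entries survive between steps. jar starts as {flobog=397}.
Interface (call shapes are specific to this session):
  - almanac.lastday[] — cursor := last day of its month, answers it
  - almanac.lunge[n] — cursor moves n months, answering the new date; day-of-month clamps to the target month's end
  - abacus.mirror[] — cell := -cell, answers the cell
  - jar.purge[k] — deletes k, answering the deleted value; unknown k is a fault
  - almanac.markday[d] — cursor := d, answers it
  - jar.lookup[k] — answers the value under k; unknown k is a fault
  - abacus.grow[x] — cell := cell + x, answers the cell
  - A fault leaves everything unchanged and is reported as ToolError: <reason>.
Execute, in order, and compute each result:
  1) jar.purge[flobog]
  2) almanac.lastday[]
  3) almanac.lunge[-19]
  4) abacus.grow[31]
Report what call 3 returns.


Answer: 2273-09-30

Derivation:
[in] jar.purge k=flobog
[out] 397
[in] almanac.lastday
[out] 2275-04-30
[in] almanac.lunge n=-19
[out] 2273-09-30
[in] abacus.grow x=31
[out] 31


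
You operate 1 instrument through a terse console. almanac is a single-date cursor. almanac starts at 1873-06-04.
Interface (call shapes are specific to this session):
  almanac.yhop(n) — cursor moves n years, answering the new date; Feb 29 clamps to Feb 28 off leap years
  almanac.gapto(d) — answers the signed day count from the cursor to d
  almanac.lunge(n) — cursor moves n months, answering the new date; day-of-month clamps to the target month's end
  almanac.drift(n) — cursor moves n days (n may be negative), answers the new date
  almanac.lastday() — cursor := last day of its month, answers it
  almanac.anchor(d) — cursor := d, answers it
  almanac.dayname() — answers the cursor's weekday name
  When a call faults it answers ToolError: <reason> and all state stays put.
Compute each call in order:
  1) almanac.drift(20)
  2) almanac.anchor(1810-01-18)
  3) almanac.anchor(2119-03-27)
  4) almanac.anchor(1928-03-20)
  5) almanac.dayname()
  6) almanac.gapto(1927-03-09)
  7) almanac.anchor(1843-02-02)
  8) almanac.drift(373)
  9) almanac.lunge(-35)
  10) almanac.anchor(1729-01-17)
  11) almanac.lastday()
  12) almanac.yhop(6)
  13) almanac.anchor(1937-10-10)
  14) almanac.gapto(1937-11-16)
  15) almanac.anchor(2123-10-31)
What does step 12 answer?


Step: almanac.drift[n: 20]
Result: 1873-06-24
Step: almanac.anchor[d: 1810-01-18]
Result: 1810-01-18
Step: almanac.anchor[d: 2119-03-27]
Result: 2119-03-27
Step: almanac.anchor[d: 1928-03-20]
Result: 1928-03-20
Step: almanac.dayname[]
Result: Tuesday
Step: almanac.gapto[d: 1927-03-09]
Result: -377
Step: almanac.anchor[d: 1843-02-02]
Result: 1843-02-02
Step: almanac.drift[n: 373]
Result: 1844-02-10
Step: almanac.lunge[n: -35]
Result: 1841-03-10
Step: almanac.anchor[d: 1729-01-17]
Result: 1729-01-17
Step: almanac.lastday[]
Result: 1729-01-31
Step: almanac.yhop[n: 6]
Result: 1735-01-31
Step: almanac.anchor[d: 1937-10-10]
Result: 1937-10-10
Step: almanac.gapto[d: 1937-11-16]
Result: 37
Step: almanac.anchor[d: 2123-10-31]
Result: 2123-10-31

Answer: 1735-01-31


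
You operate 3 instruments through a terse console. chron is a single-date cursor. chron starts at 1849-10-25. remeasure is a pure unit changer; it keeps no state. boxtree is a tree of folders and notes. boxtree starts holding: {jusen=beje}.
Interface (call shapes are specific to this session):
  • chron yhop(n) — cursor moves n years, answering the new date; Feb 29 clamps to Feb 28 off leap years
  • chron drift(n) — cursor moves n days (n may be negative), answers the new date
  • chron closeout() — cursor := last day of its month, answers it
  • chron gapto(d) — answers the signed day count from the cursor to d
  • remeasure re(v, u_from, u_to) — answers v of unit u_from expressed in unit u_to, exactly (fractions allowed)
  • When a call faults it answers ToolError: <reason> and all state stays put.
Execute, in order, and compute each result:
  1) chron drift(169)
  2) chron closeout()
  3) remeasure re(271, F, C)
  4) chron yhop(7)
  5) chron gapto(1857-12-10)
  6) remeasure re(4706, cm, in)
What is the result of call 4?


Using chron drift using 169, and see 1850-04-12.
Next I call chron closeout, and see 1850-04-30.
I run remeasure re using 271, F, C: 1195/9.
Now I run chron yhop using 7, and observe 1857-04-30.
I invoke chron gapto using 1857-12-10, and see 224.
I invoke remeasure re using 4706, cm, in, which returns 235300/127.

Answer: 1857-04-30


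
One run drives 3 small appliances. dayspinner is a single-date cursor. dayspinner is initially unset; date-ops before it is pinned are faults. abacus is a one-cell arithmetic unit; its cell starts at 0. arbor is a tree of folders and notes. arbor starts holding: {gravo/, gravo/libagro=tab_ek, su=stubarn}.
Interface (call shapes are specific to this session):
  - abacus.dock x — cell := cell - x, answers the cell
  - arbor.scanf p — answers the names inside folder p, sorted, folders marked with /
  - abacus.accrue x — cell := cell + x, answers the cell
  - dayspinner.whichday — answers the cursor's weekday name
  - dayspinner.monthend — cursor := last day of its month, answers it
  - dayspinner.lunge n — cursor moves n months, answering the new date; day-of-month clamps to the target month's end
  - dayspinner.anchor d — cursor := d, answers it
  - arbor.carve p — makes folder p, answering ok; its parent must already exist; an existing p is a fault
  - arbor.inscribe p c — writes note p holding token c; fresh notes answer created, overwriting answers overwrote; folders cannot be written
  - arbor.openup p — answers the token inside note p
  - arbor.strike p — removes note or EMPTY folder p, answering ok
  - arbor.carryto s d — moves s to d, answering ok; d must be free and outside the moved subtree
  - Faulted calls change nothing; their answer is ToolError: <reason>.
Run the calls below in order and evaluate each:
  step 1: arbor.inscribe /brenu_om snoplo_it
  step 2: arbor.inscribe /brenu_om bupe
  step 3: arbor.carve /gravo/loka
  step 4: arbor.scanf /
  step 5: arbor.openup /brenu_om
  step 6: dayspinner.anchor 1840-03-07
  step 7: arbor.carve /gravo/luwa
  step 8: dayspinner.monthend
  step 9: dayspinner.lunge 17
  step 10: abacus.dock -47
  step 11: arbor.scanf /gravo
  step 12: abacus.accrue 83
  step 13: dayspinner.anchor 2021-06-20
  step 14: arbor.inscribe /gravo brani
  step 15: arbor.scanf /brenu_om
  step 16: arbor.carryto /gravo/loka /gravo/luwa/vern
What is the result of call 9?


CALL inscribe[p=/brenu_om; c=snoplo_it]
RET  created
CALL inscribe[p=/brenu_om; c=bupe]
RET  overwrote
CALL carve[p=/gravo/loka]
RET  ok
CALL scanf[p=/]
RET  [brenu_om, gravo/, su]
CALL openup[p=/brenu_om]
RET  bupe
CALL anchor[d=1840-03-07]
RET  1840-03-07
CALL carve[p=/gravo/luwa]
RET  ok
CALL monthend[]
RET  1840-03-31
CALL lunge[n=17]
RET  1841-08-31
CALL dock[x=-47]
RET  47
CALL scanf[p=/gravo]
RET  [libagro, loka/, luwa/]
CALL accrue[x=83]
RET  130
CALL anchor[d=2021-06-20]
RET  2021-06-20
CALL inscribe[p=/gravo; c=brani]
RET  ToolError: is a directory
CALL scanf[p=/brenu_om]
RET  ToolError: not a directory
CALL carryto[s=/gravo/loka; d=/gravo/luwa/vern]
RET  ok

Answer: 1841-08-31


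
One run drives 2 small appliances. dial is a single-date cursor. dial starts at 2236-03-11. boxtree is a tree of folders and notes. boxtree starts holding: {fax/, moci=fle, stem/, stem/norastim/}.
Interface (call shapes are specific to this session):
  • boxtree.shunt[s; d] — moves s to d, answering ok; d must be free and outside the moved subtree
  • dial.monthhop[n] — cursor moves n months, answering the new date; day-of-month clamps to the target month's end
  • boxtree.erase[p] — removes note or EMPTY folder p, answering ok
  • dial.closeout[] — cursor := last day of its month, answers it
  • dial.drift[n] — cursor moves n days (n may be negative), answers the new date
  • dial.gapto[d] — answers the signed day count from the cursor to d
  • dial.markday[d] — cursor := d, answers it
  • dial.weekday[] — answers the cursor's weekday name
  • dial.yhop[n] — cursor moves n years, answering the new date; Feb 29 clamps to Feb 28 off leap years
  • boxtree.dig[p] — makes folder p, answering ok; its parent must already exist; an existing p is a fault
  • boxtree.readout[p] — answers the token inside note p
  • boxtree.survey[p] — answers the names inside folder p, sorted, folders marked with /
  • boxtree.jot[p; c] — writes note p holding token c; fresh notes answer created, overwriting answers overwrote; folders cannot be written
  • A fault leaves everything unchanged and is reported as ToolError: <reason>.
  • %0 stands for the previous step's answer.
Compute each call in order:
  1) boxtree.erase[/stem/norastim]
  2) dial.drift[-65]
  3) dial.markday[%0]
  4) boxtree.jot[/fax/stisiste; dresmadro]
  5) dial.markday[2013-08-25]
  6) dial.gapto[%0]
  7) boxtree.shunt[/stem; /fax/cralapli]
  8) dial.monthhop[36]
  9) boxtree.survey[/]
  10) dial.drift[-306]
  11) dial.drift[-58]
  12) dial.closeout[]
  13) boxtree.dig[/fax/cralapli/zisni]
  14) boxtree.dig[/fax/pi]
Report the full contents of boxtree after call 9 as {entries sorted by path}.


~$ boxtree.erase p→/stem/norastim
  ok
~$ dial.drift n→-65
  2236-01-06
~$ dial.markday d→%0
  2236-01-06
~$ boxtree.jot p→/fax/stisiste c→dresmadro
  created
~$ dial.markday d→2013-08-25
  2013-08-25
~$ dial.gapto d→%0
  0
~$ boxtree.shunt s→/stem d→/fax/cralapli
  ok
~$ dial.monthhop n→36
  2016-08-25
~$ boxtree.survey p→/
  [fax/, moci]
~$ dial.drift n→-306
  2015-10-24
~$ dial.drift n→-58
  2015-08-27
~$ dial.closeout
  2015-08-31
~$ boxtree.dig p→/fax/cralapli/zisni
  ok
~$ boxtree.dig p→/fax/pi
  ok

Answer: {fax/, fax/cralapli/, fax/stisiste=dresmadro, moci=fle}


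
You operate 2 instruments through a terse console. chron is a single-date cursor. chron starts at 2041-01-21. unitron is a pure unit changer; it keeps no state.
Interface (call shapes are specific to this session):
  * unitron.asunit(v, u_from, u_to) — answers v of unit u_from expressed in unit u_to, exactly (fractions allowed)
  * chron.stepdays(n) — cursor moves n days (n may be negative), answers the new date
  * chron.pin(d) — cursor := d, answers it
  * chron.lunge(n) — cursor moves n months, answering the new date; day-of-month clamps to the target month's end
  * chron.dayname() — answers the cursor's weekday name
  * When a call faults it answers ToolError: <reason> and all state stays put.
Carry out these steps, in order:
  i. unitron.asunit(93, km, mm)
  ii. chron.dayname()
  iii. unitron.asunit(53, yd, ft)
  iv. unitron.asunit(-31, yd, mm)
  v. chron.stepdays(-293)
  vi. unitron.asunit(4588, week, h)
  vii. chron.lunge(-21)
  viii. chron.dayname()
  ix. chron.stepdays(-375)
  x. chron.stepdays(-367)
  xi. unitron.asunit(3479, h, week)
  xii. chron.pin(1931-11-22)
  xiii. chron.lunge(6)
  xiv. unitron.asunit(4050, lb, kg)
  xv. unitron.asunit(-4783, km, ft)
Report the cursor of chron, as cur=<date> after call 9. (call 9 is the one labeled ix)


Calling asunit(v→93, u_from→km, u_to→mm): 93000000.
Then dayname(), and observe Monday.
I invoke asunit(v→53, u_from→yd, u_to→ft), and see 159.
I run asunit(v→-31, u_from→yd, u_to→mm), and get -141732/5.
I run stepdays(n→-293), and observe 2040-04-03.
Calling asunit(v→4588, u_from→week, u_to→h), and get 770784.
Using lunge(n→-21), yielding 2038-07-03.
Then dayname(), yielding Saturday.
I run stepdays(n→-375), → 2037-06-23.
Then stepdays(n→-367), and get 2036-06-21.
Then asunit(v→3479, u_from→h, u_to→week), yielding 497/24.
Using pin(d→1931-11-22), — result: 1931-11-22.
I try lunge(n→6), yielding 1932-05-22.
I run asunit(v→4050, u_from→lb, u_to→kg): 3674098197/2000000.
I use asunit(v→-4783, u_from→km, u_to→ft), giving -5978750000/381.

Answer: cur=2037-06-23


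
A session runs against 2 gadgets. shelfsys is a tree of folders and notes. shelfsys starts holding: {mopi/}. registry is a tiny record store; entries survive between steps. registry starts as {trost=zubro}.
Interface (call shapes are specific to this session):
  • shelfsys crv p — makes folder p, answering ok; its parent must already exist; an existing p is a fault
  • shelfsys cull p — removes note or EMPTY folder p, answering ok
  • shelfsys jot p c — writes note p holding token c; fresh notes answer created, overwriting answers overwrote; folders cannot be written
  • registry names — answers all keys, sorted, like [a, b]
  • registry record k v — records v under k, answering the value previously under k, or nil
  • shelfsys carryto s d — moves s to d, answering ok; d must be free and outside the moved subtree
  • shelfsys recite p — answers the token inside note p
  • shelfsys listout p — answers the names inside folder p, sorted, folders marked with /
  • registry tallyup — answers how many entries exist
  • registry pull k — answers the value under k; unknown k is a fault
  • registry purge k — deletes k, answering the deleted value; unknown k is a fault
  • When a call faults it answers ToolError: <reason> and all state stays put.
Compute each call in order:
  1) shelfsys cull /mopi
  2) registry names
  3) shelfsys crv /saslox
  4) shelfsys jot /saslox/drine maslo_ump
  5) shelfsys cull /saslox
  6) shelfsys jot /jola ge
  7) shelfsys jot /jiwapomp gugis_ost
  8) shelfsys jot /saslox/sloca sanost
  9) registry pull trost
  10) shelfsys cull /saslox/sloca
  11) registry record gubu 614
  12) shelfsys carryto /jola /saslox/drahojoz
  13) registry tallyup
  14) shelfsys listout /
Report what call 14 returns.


==> shelfsys cull(/mopi)
<== ok
==> registry names()
<== [trost]
==> shelfsys crv(/saslox)
<== ok
==> shelfsys jot(/saslox/drine, maslo_ump)
<== created
==> shelfsys cull(/saslox)
<== ToolError: not empty
==> shelfsys jot(/jola, ge)
<== created
==> shelfsys jot(/jiwapomp, gugis_ost)
<== created
==> shelfsys jot(/saslox/sloca, sanost)
<== created
==> registry pull(trost)
<== zubro
==> shelfsys cull(/saslox/sloca)
<== ok
==> registry record(gubu, 614)
<== nil
==> shelfsys carryto(/jola, /saslox/drahojoz)
<== ok
==> registry tallyup()
<== 2
==> shelfsys listout(/)
<== [jiwapomp, saslox/]

Answer: [jiwapomp, saslox/]


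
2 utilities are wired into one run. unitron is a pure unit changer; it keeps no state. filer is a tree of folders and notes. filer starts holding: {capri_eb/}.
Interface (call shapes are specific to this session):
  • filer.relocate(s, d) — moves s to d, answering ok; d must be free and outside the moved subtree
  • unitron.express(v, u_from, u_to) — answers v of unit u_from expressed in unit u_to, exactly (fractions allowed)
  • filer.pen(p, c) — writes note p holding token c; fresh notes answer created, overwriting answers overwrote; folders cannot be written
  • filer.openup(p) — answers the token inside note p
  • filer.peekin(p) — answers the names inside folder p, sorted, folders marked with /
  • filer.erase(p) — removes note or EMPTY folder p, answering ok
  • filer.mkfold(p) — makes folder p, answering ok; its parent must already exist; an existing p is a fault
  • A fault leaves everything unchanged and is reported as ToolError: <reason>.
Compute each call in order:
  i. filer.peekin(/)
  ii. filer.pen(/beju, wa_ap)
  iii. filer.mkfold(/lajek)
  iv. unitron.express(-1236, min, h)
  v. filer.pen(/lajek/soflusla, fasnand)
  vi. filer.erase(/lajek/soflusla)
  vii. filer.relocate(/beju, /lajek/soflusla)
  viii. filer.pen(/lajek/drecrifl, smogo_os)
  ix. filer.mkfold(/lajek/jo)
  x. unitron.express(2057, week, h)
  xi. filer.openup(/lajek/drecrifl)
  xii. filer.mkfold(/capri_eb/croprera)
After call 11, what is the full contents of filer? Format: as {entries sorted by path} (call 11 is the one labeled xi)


Act: filer.peekin[p: /]
Obs: [capri_eb/]
Act: filer.pen[p: /beju; c: wa_ap]
Obs: created
Act: filer.mkfold[p: /lajek]
Obs: ok
Act: unitron.express[v: -1236; u_from: min; u_to: h]
Obs: -103/5
Act: filer.pen[p: /lajek/soflusla; c: fasnand]
Obs: created
Act: filer.erase[p: /lajek/soflusla]
Obs: ok
Act: filer.relocate[s: /beju; d: /lajek/soflusla]
Obs: ok
Act: filer.pen[p: /lajek/drecrifl; c: smogo_os]
Obs: created
Act: filer.mkfold[p: /lajek/jo]
Obs: ok
Act: unitron.express[v: 2057; u_from: week; u_to: h]
Obs: 345576
Act: filer.openup[p: /lajek/drecrifl]
Obs: smogo_os
Act: filer.mkfold[p: /capri_eb/croprera]
Obs: ok

Answer: {capri_eb/, lajek/, lajek/drecrifl=smogo_os, lajek/jo/, lajek/soflusla=wa_ap}
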